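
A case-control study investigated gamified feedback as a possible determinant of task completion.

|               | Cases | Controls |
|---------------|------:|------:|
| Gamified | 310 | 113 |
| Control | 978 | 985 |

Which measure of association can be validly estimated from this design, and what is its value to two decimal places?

2.76

Cells: a = 310, b = 113, c = 978, d = 985.
This is a case-control study: participants were sampled on outcome status, so risks in the source population cannot be estimated directly — relative risk is not valid here. The odds ratio is the appropriate measure.
OR = (a·d)/(b·c) = (310 × 985) / (113 × 978) = 305350 / 110514 = 2.76300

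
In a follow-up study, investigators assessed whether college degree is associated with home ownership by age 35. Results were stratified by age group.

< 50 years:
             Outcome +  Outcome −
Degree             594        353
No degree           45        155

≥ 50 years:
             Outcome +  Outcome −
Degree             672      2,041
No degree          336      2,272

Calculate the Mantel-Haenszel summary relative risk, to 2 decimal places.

RR_MH = Σ(aᵢ·n₀ᵢ/nᵢ) / Σ(cᵢ·n₁ᵢ/nᵢ), with n₁ᵢ = aᵢ+bᵢ (exposed), n₀ᵢ = cᵢ+dᵢ (unexposed), nᵢ = n₁ᵢ+n₀ᵢ.
Stratum 1 (< 50 years): n₁ = 947, n₀ = 200, n = 1147; a·n₀/n = 594·200/1147 = 103.5745; c·n₁/n = 45·947/1147 = 37.1534
Stratum 2 (≥ 50 years): n₁ = 2713, n₀ = 2608, n = 5321; a·n₀/n = 672·2608/5321 = 329.3697; c·n₁/n = 336·2713/5321 = 171.3152
RR_MH = (103.5745 + 329.3697) / (37.1534 + 171.3152) = 432.9442 / 208.4686 = 2.07678

2.08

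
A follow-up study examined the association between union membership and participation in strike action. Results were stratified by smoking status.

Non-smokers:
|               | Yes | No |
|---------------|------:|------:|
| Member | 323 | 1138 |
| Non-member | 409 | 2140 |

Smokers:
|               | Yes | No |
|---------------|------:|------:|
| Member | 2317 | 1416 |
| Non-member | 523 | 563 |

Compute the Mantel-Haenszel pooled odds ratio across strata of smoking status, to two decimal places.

OR_MH = Σ(aᵢdᵢ/nᵢ) / Σ(bᵢcᵢ/nᵢ), where nᵢ is the stratum total.
Stratum 1 (Non-smokers): n = 4010; a·d/n = 323·2140/4010 = 172.3741; b·c/n = 1138·409/4010 = 116.0703
Stratum 2 (Smokers): n = 4819; a·d/n = 2317·563/4819 = 270.6933; b·c/n = 1416·523/4819 = 153.6767
OR_MH = (172.3741 + 270.6933) / (116.0703 + 153.6767) = 443.0674 / 269.7470 = 1.64253

1.64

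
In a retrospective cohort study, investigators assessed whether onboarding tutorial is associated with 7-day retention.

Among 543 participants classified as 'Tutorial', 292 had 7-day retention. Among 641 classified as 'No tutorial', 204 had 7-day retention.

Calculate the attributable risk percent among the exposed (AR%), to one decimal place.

40.8

From the description: a = 292, b = 251, c = 204, d = 437.
Risk in exposed = 292/543 = 0.53775; risk in unexposed = 204/641 = 0.31825.
RR = 0.53775/0.31825 = 1.68970
AR% = (RR − 1)/RR × 100 = (1.68970 − 1)/1.68970 × 100 = 40.8181%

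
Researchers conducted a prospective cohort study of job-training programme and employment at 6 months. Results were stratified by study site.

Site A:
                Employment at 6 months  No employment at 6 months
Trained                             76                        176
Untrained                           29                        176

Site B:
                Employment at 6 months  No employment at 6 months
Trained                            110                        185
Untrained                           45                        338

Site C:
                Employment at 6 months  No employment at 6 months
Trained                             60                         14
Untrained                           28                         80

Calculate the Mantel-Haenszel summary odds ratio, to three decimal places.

OR_MH = Σ(aᵢdᵢ/nᵢ) / Σ(bᵢcᵢ/nᵢ), where nᵢ is the stratum total.
Stratum 1 (Site A): n = 457; a·d/n = 76·176/457 = 29.2691; b·c/n = 176·29/457 = 11.1685
Stratum 2 (Site B): n = 678; a·d/n = 110·338/678 = 54.8378; b·c/n = 185·45/678 = 12.2788
Stratum 3 (Site C): n = 182; a·d/n = 60·80/182 = 26.3736; b·c/n = 14·28/182 = 2.1538
OR_MH = (29.2691 + 54.8378 + 26.3736) / (11.1685 + 12.2788 + 2.1538) = 110.4805 / 25.6011 = 4.31546

4.315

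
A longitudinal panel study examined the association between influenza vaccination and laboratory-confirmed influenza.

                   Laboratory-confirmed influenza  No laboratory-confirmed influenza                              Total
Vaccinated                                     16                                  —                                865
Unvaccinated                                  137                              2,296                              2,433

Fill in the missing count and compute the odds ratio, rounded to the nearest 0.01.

0.32

The missing cell is in the exposed row: 865 − 16 = 849.
So a = 16, b = 849, c = 137, d = 2296.
OR = (a·d)/(b·c) = (16 × 2296) / (849 × 137) = 36736 / 116313 = 0.31584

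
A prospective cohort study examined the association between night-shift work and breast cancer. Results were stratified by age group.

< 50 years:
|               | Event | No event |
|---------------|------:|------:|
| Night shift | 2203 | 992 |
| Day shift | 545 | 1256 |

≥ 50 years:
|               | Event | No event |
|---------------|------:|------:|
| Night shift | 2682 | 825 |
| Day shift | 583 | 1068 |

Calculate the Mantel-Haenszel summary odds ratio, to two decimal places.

OR_MH = Σ(aᵢdᵢ/nᵢ) / Σ(bᵢcᵢ/nᵢ), where nᵢ is the stratum total.
Stratum 1 (< 50 years): n = 4996; a·d/n = 2203·1256/4996 = 553.8367; b·c/n = 992·545/4996 = 108.2146
Stratum 2 (≥ 50 years): n = 5158; a·d/n = 2682·1068/5158 = 555.3269; b·c/n = 825·583/5158 = 93.2484
OR_MH = (553.8367 + 555.3269) / (108.2146 + 93.2484) = 1109.1635 / 201.4629 = 5.50555

5.51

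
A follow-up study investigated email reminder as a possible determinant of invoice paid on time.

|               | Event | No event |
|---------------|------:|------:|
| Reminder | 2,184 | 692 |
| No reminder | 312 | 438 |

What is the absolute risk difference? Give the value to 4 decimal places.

Cells: a = 2184, b = 692, c = 312, d = 438.
Risk in exposed = 2184/2876 = 0.759388; risk in unexposed = 312/750 = 0.416000.
Risk difference = 0.759388 − 0.416000 = 0.343388

0.3434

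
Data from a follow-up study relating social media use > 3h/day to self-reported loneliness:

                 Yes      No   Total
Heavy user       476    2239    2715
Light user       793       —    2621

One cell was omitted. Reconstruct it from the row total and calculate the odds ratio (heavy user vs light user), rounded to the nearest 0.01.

0.49

The missing cell is in the unexposed row: 2621 − 793 = 1828.
So a = 476, b = 2239, c = 793, d = 1828.
OR = (a·d)/(b·c) = (476 × 1828) / (2239 × 793) = 870128 / 1775527 = 0.49007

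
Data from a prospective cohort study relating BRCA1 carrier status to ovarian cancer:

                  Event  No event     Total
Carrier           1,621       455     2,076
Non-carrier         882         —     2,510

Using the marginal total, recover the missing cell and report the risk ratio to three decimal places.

2.222

The missing cell is in the unexposed row: 2510 − 882 = 1628.
So a = 1621, b = 455, c = 882, d = 1628.
RR = [a/(a+b)] / [c/(c+d)] = (1621/2076) / (882/2510) = 0.78083/0.35139 = 2.22209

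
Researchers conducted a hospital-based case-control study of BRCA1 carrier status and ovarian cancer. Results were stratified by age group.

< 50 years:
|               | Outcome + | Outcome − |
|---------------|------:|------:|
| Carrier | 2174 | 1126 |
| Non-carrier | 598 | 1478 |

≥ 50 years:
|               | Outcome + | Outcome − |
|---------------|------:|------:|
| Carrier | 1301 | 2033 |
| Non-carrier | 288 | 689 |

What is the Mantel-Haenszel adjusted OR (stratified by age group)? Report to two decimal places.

3.09

OR_MH = Σ(aᵢdᵢ/nᵢ) / Σ(bᵢcᵢ/nᵢ), where nᵢ is the stratum total.
Stratum 1 (< 50 years): n = 5376; a·d/n = 2174·1478/5376 = 597.6882; b·c/n = 1126·598/5376 = 125.2507
Stratum 2 (≥ 50 years): n = 4311; a·d/n = 1301·689/4311 = 207.9306; b·c/n = 2033·288/4311 = 135.8163
OR_MH = (597.6882 + 207.9306) / (125.2507 + 135.8163) = 805.6189 / 261.0670 = 3.08587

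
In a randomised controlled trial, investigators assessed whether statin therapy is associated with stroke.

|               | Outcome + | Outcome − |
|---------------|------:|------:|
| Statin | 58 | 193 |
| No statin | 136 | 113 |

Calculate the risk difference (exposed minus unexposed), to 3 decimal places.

Cells: a = 58, b = 193, c = 136, d = 113.
Risk in exposed = 58/251 = 0.231076; risk in unexposed = 136/249 = 0.546185.
Risk difference = 0.231076 − 0.546185 = -0.315109

-0.315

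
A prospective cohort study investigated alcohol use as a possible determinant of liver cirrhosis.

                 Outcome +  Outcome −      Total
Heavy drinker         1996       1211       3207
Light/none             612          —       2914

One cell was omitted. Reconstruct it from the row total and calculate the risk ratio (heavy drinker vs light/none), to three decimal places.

2.963

The missing cell is in the unexposed row: 2914 − 612 = 2302.
So a = 1996, b = 1211, c = 612, d = 2302.
RR = [a/(a+b)] / [c/(c+d)] = (1996/3207) / (612/2914) = 0.62239/0.21002 = 2.96346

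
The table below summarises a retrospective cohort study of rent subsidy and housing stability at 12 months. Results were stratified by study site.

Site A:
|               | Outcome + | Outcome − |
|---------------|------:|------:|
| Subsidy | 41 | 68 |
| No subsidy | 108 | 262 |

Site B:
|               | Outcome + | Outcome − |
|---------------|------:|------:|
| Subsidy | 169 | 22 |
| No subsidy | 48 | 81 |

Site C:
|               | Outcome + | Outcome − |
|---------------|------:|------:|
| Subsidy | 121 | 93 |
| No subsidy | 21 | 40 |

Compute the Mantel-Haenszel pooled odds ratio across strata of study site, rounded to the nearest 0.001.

OR_MH = Σ(aᵢdᵢ/nᵢ) / Σ(bᵢcᵢ/nᵢ), where nᵢ is the stratum total.
Stratum 1 (Site A): n = 479; a·d/n = 41·262/479 = 22.4259; b·c/n = 68·108/479 = 15.3319
Stratum 2 (Site B): n = 320; a·d/n = 169·81/320 = 42.7781; b·c/n = 22·48/320 = 3.3000
Stratum 3 (Site C): n = 275; a·d/n = 121·40/275 = 17.6000; b·c/n = 93·21/275 = 7.1018
OR_MH = (22.4259 + 42.7781 + 17.6000) / (15.3319 + 3.3000 + 7.1018) = 82.8040 / 25.7338 = 3.21772

3.218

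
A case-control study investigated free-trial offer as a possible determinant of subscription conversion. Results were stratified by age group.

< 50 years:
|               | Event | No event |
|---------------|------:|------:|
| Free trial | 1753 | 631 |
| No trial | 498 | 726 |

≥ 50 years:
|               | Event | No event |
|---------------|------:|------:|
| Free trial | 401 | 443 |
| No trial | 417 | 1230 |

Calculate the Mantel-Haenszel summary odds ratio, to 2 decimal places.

OR_MH = Σ(aᵢdᵢ/nᵢ) / Σ(bᵢcᵢ/nᵢ), where nᵢ is the stratum total.
Stratum 1 (< 50 years): n = 3608; a·d/n = 1753·726/3608 = 352.7378; b·c/n = 631·498/3608 = 87.0948
Stratum 2 (≥ 50 years): n = 2491; a·d/n = 401·1230/2491 = 198.0048; b·c/n = 443·417/2491 = 74.1594
OR_MH = (352.7378 + 198.0048) / (87.0948 + 74.1594) = 550.7426 / 161.2542 = 3.41537

3.42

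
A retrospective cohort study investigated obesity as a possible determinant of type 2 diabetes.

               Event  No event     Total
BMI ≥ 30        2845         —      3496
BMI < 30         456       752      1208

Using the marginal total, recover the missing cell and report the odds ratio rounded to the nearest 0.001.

7.207

The missing cell is in the exposed row: 3496 − 2845 = 651.
So a = 2845, b = 651, c = 456, d = 752.
OR = (a·d)/(b·c) = (2845 × 752) / (651 × 456) = 2139440 / 296856 = 7.20700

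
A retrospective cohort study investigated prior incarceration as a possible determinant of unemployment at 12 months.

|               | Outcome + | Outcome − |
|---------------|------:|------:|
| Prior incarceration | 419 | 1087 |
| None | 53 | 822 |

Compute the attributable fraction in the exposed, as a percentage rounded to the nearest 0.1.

Cells: a = 419, b = 1087, c = 53, d = 822.
Risk in exposed = 419/1506 = 0.27822; risk in unexposed = 53/875 = 0.06057.
RR = 0.27822/0.06057 = 4.59326
AR% = (RR − 1)/RR × 100 = (4.59326 − 1)/4.59326 × 100 = 78.2290%

78.2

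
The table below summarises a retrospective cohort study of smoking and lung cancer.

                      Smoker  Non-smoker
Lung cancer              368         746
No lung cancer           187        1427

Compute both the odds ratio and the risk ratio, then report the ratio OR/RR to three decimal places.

1.949

Reading the table with exposure as columns: a = 368 (Smoker, case), b = 187 (Smoker, non-case), c = 746 (Non-smoker, case), d = 1427.
OR = (368·1427)/(187·746) = 525136/139502 = 3.76436
Risk in exposed = 368/555 = 0.66306; risk in unexposed = 746/2173 = 0.34330; RR = 1.93142
OR/RR = 3.76436 / 1.93142 = 1.94902
The outcome is not rare, so the OR lies further from 1 than the RR.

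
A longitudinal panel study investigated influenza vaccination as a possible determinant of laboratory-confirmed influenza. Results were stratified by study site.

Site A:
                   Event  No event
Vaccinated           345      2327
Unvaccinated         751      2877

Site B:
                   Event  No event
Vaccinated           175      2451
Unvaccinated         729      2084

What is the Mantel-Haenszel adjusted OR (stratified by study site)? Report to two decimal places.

0.37

OR_MH = Σ(aᵢdᵢ/nᵢ) / Σ(bᵢcᵢ/nᵢ), where nᵢ is the stratum total.
Stratum 1 (Site A): n = 6300; a·d/n = 345·2877/6300 = 157.5500; b·c/n = 2327·751/6300 = 277.3932
Stratum 2 (Site B): n = 5439; a·d/n = 175·2084/5439 = 67.0528; b·c/n = 2451·729/5439 = 328.5124
OR_MH = (157.5500 + 67.0528) / (277.3932 + 328.5124) = 224.6028 / 605.9056 = 0.37069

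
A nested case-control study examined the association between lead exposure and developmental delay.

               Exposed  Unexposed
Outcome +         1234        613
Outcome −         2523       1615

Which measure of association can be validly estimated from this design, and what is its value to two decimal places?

Reading the table with exposure as columns: a = 1234 (Exposed, case), b = 2523 (Exposed, non-case), c = 613 (Unexposed, case), d = 1615.
This is a nested case-control study: participants were sampled on outcome status, so risks in the source population cannot be estimated directly — relative risk is not valid here. The odds ratio is the appropriate measure.
OR = (a·d)/(b·c) = (1234 × 1615) / (2523 × 613) = 1992910 / 1546599 = 1.28858

1.29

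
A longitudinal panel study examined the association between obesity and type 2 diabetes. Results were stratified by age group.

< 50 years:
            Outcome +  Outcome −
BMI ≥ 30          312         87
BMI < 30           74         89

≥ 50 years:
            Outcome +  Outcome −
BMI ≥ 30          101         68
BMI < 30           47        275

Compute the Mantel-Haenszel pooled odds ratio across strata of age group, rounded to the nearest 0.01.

OR_MH = Σ(aᵢdᵢ/nᵢ) / Σ(bᵢcᵢ/nᵢ), where nᵢ is the stratum total.
Stratum 1 (< 50 years): n = 562; a·d/n = 312·89/562 = 49.4093; b·c/n = 87·74/562 = 11.4555
Stratum 2 (≥ 50 years): n = 491; a·d/n = 101·275/491 = 56.5682; b·c/n = 68·47/491 = 6.5092
OR_MH = (49.4093 + 56.5682) / (11.4555 + 6.5092) = 105.9775 / 17.9647 = 5.89921

5.90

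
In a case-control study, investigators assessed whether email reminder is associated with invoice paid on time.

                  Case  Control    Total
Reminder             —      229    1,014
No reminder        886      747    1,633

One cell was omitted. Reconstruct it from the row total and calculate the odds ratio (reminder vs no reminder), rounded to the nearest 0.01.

2.89

The missing cell is in the exposed row: 1014 − 229 = 785.
So a = 785, b = 229, c = 886, d = 747.
OR = (a·d)/(b·c) = (785 × 747) / (229 × 886) = 586395 / 202894 = 2.89015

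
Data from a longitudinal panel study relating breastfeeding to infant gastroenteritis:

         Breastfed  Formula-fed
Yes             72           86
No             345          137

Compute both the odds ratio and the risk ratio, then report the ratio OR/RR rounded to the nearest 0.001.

0.743

Reading the table with exposure as columns: a = 72 (Breastfed, case), b = 345 (Breastfed, non-case), c = 86 (Formula-fed, case), d = 137.
OR = (72·137)/(345·86) = 9864/29670 = 0.33246
Risk in exposed = 72/417 = 0.17266; risk in unexposed = 86/223 = 0.38565; RR = 0.44772
OR/RR = 0.33246 / 0.44772 = 0.74256
The outcome is not rare, so the OR lies further from 1 than the RR.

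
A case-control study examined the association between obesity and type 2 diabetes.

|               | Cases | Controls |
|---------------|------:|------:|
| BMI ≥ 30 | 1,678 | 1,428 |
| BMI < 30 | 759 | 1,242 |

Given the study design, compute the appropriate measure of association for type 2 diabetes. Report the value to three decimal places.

1.923

Cells: a = 1678, b = 1428, c = 759, d = 1242.
This is a case-control study: participants were sampled on outcome status, so risks in the source population cannot be estimated directly — relative risk is not valid here. The odds ratio is the appropriate measure.
OR = (a·d)/(b·c) = (1678 × 1242) / (1428 × 759) = 2084076 / 1083852 = 1.92284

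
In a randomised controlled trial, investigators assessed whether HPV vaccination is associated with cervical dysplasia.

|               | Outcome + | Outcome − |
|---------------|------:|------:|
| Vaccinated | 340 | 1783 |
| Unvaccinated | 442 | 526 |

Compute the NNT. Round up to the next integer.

4

Risk in treated group = 340/2123 = 0.16015; risk in control = 442/968 = 0.45661.
Absolute risk reduction = 0.45661 − 0.16015 = 0.29646
NNT = 1 / ARR = 1 / 0.29646 = 3.373 → round up → 4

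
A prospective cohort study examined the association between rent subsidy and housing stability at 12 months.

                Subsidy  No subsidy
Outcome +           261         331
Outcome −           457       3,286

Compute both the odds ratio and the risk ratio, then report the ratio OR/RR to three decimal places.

Reading the table with exposure as columns: a = 261 (Subsidy, case), b = 457 (Subsidy, non-case), c = 331 (No subsidy, case), d = 3286.
OR = (261·3286)/(457·331) = 857646/151267 = 5.66975
Risk in exposed = 261/718 = 0.36351; risk in unexposed = 331/3617 = 0.09151; RR = 3.97225
OR/RR = 5.66975 / 3.97225 = 1.42734
The outcome is not rare, so the OR lies further from 1 than the RR.

1.427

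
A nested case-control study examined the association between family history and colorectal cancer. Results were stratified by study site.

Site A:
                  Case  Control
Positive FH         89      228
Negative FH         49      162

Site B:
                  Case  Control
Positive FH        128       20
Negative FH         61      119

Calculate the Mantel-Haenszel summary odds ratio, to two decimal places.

OR_MH = Σ(aᵢdᵢ/nᵢ) / Σ(bᵢcᵢ/nᵢ), where nᵢ is the stratum total.
Stratum 1 (Site A): n = 528; a·d/n = 89·162/528 = 27.3068; b·c/n = 228·49/528 = 21.1591
Stratum 2 (Site B): n = 328; a·d/n = 128·119/328 = 46.4390; b·c/n = 20·61/328 = 3.7195
OR_MH = (27.3068 + 46.4390) / (21.1591 + 3.7195) = 73.7458 / 24.8786 = 2.96423

2.96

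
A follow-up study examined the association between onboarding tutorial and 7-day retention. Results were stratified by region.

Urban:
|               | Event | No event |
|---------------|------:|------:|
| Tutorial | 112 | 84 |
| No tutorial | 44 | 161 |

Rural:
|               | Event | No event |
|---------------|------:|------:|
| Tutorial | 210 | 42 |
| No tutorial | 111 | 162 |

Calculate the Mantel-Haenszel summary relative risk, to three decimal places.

RR_MH = Σ(aᵢ·n₀ᵢ/nᵢ) / Σ(cᵢ·n₁ᵢ/nᵢ), with n₁ᵢ = aᵢ+bᵢ (exposed), n₀ᵢ = cᵢ+dᵢ (unexposed), nᵢ = n₁ᵢ+n₀ᵢ.
Stratum 1 (Urban): n₁ = 196, n₀ = 205, n = 401; a·n₀/n = 112·205/401 = 57.2569; c·n₁/n = 44·196/401 = 21.5062
Stratum 2 (Rural): n₁ = 252, n₀ = 273, n = 525; a·n₀/n = 210·273/525 = 109.2000; c·n₁/n = 111·252/525 = 53.2800
RR_MH = (57.2569 + 109.2000) / (21.5062 + 53.2800) = 166.4569 / 74.7862 = 2.22577

2.226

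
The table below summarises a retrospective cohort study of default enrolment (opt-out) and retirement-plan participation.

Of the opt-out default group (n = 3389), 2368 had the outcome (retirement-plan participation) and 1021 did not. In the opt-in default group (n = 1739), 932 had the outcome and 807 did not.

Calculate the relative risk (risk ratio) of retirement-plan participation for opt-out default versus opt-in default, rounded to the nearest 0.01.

1.30

From the description: a = 2368, b = 1021, c = 932, d = 807.
Risk in exposed = 2368/3389 = 0.69873; risk in unexposed = 932/1739 = 0.53594.
RR = 0.69873 / 0.53594 = 1.30375
The risk among the exposed is 1.30 times that among the unexposed.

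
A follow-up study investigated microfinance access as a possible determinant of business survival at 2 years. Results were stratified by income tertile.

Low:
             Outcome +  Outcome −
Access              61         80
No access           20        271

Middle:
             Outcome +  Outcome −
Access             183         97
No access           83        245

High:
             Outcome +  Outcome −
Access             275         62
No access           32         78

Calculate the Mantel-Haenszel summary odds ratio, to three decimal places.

7.482

OR_MH = Σ(aᵢdᵢ/nᵢ) / Σ(bᵢcᵢ/nᵢ), where nᵢ is the stratum total.
Stratum 1 (Low): n = 432; a·d/n = 61·271/432 = 38.2662; b·c/n = 80·20/432 = 3.7037
Stratum 2 (Middle): n = 608; a·d/n = 183·245/608 = 73.7418; b·c/n = 97·83/608 = 13.2418
Stratum 3 (High): n = 447; a·d/n = 275·78/447 = 47.9866; b·c/n = 62·32/447 = 4.4385
OR_MH = (38.2662 + 73.7418 + 47.9866) / (3.7037 + 13.2418 + 4.4385) = 159.9946 / 21.3840 = 7.48199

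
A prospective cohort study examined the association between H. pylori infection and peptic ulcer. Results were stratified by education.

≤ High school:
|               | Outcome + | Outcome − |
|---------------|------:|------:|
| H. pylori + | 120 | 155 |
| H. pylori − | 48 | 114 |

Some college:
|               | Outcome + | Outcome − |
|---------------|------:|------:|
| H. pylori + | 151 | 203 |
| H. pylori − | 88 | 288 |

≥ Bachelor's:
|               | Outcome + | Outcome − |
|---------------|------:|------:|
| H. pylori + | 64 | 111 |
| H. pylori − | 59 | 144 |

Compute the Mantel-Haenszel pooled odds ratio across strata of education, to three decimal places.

OR_MH = Σ(aᵢdᵢ/nᵢ) / Σ(bᵢcᵢ/nᵢ), where nᵢ is the stratum total.
Stratum 1 (≤ High school): n = 437; a·d/n = 120·114/437 = 31.3043; b·c/n = 155·48/437 = 17.0252
Stratum 2 (Some college): n = 730; a·d/n = 151·288/730 = 59.5726; b·c/n = 203·88/730 = 24.4712
Stratum 3 (≥ Bachelor's): n = 378; a·d/n = 64·144/378 = 24.3810; b·c/n = 111·59/378 = 17.3254
OR_MH = (31.3043 + 59.5726 + 24.3810) / (17.0252 + 24.4712 + 17.3254) = 115.2579 / 58.8218 = 1.95944

1.959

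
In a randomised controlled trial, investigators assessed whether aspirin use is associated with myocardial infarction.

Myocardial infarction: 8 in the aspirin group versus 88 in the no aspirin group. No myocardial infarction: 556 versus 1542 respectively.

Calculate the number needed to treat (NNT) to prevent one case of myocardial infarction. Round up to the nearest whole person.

Risk in treated group = 8/564 = 0.01418; risk in control = 88/1630 = 0.05399.
Absolute risk reduction = 0.05399 − 0.01418 = 0.03980
NNT = 1 / ARR = 1 / 0.03980 = 25.124 → round up → 26

26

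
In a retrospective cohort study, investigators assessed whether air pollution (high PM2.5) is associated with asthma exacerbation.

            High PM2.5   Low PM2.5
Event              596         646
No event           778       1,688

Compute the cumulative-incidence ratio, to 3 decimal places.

1.567

Reading the table with exposure as columns: a = 596 (High PM2.5, case), b = 778 (High PM2.5, non-case), c = 646 (Low PM2.5, case), d = 1688.
Risk in exposed = 596/1374 = 0.43377; risk in unexposed = 646/2334 = 0.27678.
RR = 0.43377 / 0.27678 = 1.56721
The risk among the exposed is 1.57 times that among the unexposed.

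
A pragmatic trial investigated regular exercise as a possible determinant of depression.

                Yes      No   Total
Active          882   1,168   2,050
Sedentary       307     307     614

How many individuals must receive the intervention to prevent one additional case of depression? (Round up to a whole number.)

Risk in treated group = 882/2050 = 0.43024; risk in control = 307/614 = 0.50000.
Absolute risk reduction = 0.50000 − 0.43024 = 0.06976
NNT = 1 / ARR = 1 / 0.06976 = 14.336 → round up → 15

15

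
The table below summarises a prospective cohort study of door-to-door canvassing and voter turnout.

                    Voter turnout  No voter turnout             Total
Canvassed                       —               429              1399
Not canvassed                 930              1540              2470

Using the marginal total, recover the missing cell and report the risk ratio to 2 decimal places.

The missing cell is in the exposed row: 1399 − 429 = 970.
So a = 970, b = 429, c = 930, d = 1540.
RR = [a/(a+b)] / [c/(c+d)] = (970/1399) / (930/2470) = 0.69335/0.37652 = 1.84148

1.84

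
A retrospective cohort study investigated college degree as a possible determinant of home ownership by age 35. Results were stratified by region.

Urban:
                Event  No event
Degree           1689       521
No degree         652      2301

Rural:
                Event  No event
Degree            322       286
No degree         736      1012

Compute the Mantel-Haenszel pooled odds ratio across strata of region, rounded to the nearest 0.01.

5.74

OR_MH = Σ(aᵢdᵢ/nᵢ) / Σ(bᵢcᵢ/nᵢ), where nᵢ is the stratum total.
Stratum 1 (Urban): n = 5163; a·d/n = 1689·2301/5163 = 752.7385; b·c/n = 521·652/5163 = 65.7935
Stratum 2 (Rural): n = 2356; a·d/n = 322·1012/2356 = 138.3124; b·c/n = 286·736/2356 = 89.3447
OR_MH = (752.7385 + 138.3124) / (65.7935 + 89.3447) = 891.0509 / 155.1382 = 5.74360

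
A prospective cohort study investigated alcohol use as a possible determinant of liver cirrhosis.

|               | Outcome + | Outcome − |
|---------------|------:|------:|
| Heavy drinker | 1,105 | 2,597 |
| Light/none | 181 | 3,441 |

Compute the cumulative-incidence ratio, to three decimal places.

5.973

Cells: a = 1105, b = 2597, c = 181, d = 3441.
Risk in exposed = 1105/3702 = 0.29849; risk in unexposed = 181/3622 = 0.04997.
RR = 0.29849 / 0.04997 = 5.97304
The risk among the exposed is 5.97 times that among the unexposed.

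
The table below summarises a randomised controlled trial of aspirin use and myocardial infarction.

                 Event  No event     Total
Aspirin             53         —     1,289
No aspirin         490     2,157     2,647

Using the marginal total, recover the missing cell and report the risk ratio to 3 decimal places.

The missing cell is in the exposed row: 1289 − 53 = 1236.
So a = 53, b = 1236, c = 490, d = 2157.
RR = [a/(a+b)] / [c/(c+d)] = (53/1289) / (490/2647) = 0.04112/0.18512 = 0.22212

0.222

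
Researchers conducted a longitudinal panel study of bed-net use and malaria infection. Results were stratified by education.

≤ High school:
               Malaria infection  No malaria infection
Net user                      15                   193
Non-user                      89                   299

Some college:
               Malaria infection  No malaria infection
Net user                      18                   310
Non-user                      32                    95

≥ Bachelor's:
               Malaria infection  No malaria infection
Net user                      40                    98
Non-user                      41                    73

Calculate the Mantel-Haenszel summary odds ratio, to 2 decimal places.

OR_MH = Σ(aᵢdᵢ/nᵢ) / Σ(bᵢcᵢ/nᵢ), where nᵢ is the stratum total.
Stratum 1 (≤ High school): n = 596; a·d/n = 15·299/596 = 7.5252; b·c/n = 193·89/596 = 28.8205
Stratum 2 (Some college): n = 455; a·d/n = 18·95/455 = 3.7582; b·c/n = 310·32/455 = 21.8022
Stratum 3 (≥ Bachelor's): n = 252; a·d/n = 40·73/252 = 11.5873; b·c/n = 98·41/252 = 15.9444
OR_MH = (7.5252 + 3.7582 + 11.5873) / (28.8205 + 21.8022 + 15.9444) = 22.8707 / 66.5671 = 0.34357

0.34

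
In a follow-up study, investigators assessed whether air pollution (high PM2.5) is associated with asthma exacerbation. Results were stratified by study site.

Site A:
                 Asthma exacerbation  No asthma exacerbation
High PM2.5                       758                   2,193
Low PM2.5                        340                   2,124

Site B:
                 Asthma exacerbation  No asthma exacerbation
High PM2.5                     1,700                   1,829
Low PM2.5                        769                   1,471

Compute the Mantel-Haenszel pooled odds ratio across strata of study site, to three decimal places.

1.916

OR_MH = Σ(aᵢdᵢ/nᵢ) / Σ(bᵢcᵢ/nᵢ), where nᵢ is the stratum total.
Stratum 1 (Site A): n = 5415; a·d/n = 758·2124/5415 = 297.3208; b·c/n = 2193·340/5415 = 137.6953
Stratum 2 (Site B): n = 5769; a·d/n = 1700·1471/5769 = 433.4720; b·c/n = 1829·769/5769 = 243.8033
OR_MH = (297.3208 + 433.4720) / (137.6953 + 243.8033) = 730.7928 / 381.4985 = 1.91558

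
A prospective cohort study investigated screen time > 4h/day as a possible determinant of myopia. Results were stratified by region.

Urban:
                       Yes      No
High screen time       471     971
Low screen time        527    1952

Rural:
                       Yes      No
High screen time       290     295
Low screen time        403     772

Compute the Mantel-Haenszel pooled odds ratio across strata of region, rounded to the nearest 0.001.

OR_MH = Σ(aᵢdᵢ/nᵢ) / Σ(bᵢcᵢ/nᵢ), where nᵢ is the stratum total.
Stratum 1 (Urban): n = 3921; a·d/n = 471·1952/3921 = 234.4790; b·c/n = 971·527/3921 = 130.5068
Stratum 2 (Rural): n = 1760; a·d/n = 290·772/1760 = 127.2045; b·c/n = 295·403/1760 = 67.5483
OR_MH = (234.4790 + 127.2045) / (130.5068 + 67.5483) = 361.6835 / 198.0551 = 1.82618

1.826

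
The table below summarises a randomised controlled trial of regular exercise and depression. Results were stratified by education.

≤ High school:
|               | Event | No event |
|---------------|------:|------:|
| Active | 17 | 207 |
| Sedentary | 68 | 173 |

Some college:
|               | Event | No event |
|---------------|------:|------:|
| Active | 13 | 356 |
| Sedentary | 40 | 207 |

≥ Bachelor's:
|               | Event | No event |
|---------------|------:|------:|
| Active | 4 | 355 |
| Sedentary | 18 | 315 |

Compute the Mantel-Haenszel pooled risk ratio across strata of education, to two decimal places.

RR_MH = Σ(aᵢ·n₀ᵢ/nᵢ) / Σ(cᵢ·n₁ᵢ/nᵢ), with n₁ᵢ = aᵢ+bᵢ (exposed), n₀ᵢ = cᵢ+dᵢ (unexposed), nᵢ = n₁ᵢ+n₀ᵢ.
Stratum 1 (≤ High school): n₁ = 224, n₀ = 241, n = 465; a·n₀/n = 17·241/465 = 8.8108; c·n₁/n = 68·224/465 = 32.7570
Stratum 2 (Some college): n₁ = 369, n₀ = 247, n = 616; a·n₀/n = 13·247/616 = 5.2127; c·n₁/n = 40·369/616 = 23.9610
Stratum 3 (≥ Bachelor's): n₁ = 359, n₀ = 333, n = 692; a·n₀/n = 4·333/692 = 1.9249; c·n₁/n = 18·359/692 = 9.3382
RR_MH = (8.8108 + 5.2127 + 1.9249) / (32.7570 + 23.9610 + 9.3382) = 15.9483 / 66.0562 = 0.24143

0.24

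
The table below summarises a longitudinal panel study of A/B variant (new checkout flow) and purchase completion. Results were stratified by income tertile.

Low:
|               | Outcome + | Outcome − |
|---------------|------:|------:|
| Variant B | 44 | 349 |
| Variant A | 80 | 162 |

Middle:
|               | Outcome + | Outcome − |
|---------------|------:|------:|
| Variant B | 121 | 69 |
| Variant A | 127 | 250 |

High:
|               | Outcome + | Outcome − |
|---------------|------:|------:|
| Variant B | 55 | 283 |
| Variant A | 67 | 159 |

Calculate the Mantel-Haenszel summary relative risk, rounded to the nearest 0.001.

0.902

RR_MH = Σ(aᵢ·n₀ᵢ/nᵢ) / Σ(cᵢ·n₁ᵢ/nᵢ), with n₁ᵢ = aᵢ+bᵢ (exposed), n₀ᵢ = cᵢ+dᵢ (unexposed), nᵢ = n₁ᵢ+n₀ᵢ.
Stratum 1 (Low): n₁ = 393, n₀ = 242, n = 635; a·n₀/n = 44·242/635 = 16.7685; c·n₁/n = 80·393/635 = 49.5118
Stratum 2 (Middle): n₁ = 190, n₀ = 377, n = 567; a·n₀/n = 121·377/567 = 80.4533; c·n₁/n = 127·190/567 = 42.5573
Stratum 3 (High): n₁ = 338, n₀ = 226, n = 564; a·n₀/n = 55·226/564 = 22.0390; c·n₁/n = 67·338/564 = 40.1525
RR_MH = (16.7685 + 80.4533 + 22.0390) / (49.5118 + 42.5573 + 40.1525) = 119.2608 / 132.2216 = 0.90198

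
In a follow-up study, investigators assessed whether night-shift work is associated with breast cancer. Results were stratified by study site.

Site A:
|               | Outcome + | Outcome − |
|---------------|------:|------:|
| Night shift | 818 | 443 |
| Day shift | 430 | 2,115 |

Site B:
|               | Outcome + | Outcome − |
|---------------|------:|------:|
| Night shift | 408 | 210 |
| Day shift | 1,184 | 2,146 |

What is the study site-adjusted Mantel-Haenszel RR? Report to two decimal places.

2.72

RR_MH = Σ(aᵢ·n₀ᵢ/nᵢ) / Σ(cᵢ·n₁ᵢ/nᵢ), with n₁ᵢ = aᵢ+bᵢ (exposed), n₀ᵢ = cᵢ+dᵢ (unexposed), nᵢ = n₁ᵢ+n₀ᵢ.
Stratum 1 (Site A): n₁ = 1261, n₀ = 2545, n = 3806; a·n₀/n = 818·2545/3806 = 546.9811; c·n₁/n = 430·1261/3806 = 142.4672
Stratum 2 (Site B): n₁ = 618, n₀ = 3330, n = 3948; a·n₀/n = 408·3330/3948 = 344.1337; c·n₁/n = 1184·618/3948 = 185.3374
RR_MH = (546.9811 + 344.1337) / (142.4672 + 185.3374) = 891.1148 / 327.8045 = 2.71843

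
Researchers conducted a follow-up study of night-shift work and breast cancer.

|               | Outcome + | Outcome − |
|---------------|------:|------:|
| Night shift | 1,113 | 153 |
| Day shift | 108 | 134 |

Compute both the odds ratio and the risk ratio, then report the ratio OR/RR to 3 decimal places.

Cells: a = 1113, b = 153, c = 108, d = 134.
OR = (1113·134)/(153·108) = 149142/16524 = 9.02578
Risk in exposed = 1113/1266 = 0.87915; risk in unexposed = 108/242 = 0.44628; RR = 1.96994
OR/RR = 9.02578 / 1.96994 = 4.58175
The outcome is not rare, so the OR lies further from 1 than the RR.

4.582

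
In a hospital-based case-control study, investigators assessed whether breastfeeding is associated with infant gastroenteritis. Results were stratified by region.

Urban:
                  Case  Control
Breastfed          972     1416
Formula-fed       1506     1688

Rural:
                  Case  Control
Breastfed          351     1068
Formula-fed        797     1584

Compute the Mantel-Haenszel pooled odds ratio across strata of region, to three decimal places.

OR_MH = Σ(aᵢdᵢ/nᵢ) / Σ(bᵢcᵢ/nᵢ), where nᵢ is the stratum total.
Stratum 1 (Urban): n = 5582; a·d/n = 972·1688/5582 = 293.9334; b·c/n = 1416·1506/5582 = 382.0308
Stratum 2 (Rural): n = 3800; a·d/n = 351·1584/3800 = 146.3116; b·c/n = 1068·797/3800 = 223.9989
OR_MH = (293.9334 + 146.3116) / (382.0308 + 223.9989) = 440.2449 / 606.0298 = 0.72644

0.726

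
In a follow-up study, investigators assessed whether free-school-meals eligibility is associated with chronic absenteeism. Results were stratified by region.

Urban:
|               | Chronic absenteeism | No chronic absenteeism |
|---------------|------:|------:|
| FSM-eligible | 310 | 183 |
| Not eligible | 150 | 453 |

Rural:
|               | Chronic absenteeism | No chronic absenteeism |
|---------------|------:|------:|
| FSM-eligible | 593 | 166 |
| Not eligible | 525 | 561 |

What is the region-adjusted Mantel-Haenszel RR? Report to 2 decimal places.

1.83

RR_MH = Σ(aᵢ·n₀ᵢ/nᵢ) / Σ(cᵢ·n₁ᵢ/nᵢ), with n₁ᵢ = aᵢ+bᵢ (exposed), n₀ᵢ = cᵢ+dᵢ (unexposed), nᵢ = n₁ᵢ+n₀ᵢ.
Stratum 1 (Urban): n₁ = 493, n₀ = 603, n = 1096; a·n₀/n = 310·603/1096 = 170.5566; c·n₁/n = 150·493/1096 = 67.4726
Stratum 2 (Rural): n₁ = 759, n₀ = 1086, n = 1845; a·n₀/n = 593·1086/1845 = 349.0504; c·n₁/n = 525·759/1845 = 215.9756
RR_MH = (170.5566 + 349.0504) / (67.4726 + 215.9756) = 519.6070 / 283.4482 = 1.83316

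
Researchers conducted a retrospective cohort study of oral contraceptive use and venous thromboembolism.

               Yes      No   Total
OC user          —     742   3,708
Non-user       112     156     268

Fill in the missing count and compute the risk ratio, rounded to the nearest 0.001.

The missing cell is in the exposed row: 3708 − 742 = 2966.
So a = 2966, b = 742, c = 112, d = 156.
RR = [a/(a+b)] / [c/(c+d)] = (2966/3708) / (112/268) = 0.79989/0.41791 = 1.91403

1.914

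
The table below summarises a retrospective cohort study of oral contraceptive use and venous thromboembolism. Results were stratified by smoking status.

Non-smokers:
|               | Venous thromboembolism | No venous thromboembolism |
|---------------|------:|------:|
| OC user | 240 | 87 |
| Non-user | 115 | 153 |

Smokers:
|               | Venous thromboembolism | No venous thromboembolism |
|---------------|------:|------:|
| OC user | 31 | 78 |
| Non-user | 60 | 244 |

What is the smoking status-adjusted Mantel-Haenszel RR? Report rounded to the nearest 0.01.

1.66

RR_MH = Σ(aᵢ·n₀ᵢ/nᵢ) / Σ(cᵢ·n₁ᵢ/nᵢ), with n₁ᵢ = aᵢ+bᵢ (exposed), n₀ᵢ = cᵢ+dᵢ (unexposed), nᵢ = n₁ᵢ+n₀ᵢ.
Stratum 1 (Non-smokers): n₁ = 327, n₀ = 268, n = 595; a·n₀/n = 240·268/595 = 108.1008; c·n₁/n = 115·327/595 = 63.2017
Stratum 2 (Smokers): n₁ = 109, n₀ = 304, n = 413; a·n₀/n = 31·304/413 = 22.8184; c·n₁/n = 60·109/413 = 15.8354
RR_MH = (108.1008 + 22.8184) / (63.2017 + 15.8354) = 130.9192 / 79.0370 = 1.65643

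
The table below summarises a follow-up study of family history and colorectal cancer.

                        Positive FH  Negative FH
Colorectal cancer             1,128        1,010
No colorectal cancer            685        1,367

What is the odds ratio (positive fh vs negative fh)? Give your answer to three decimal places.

2.229

Reading the table with exposure as columns: a = 1128 (Positive FH, case), b = 685 (Positive FH, non-case), c = 1010 (Negative FH, case), d = 1367.
OR = (a·d)/(b·c) = (1128 × 1367) / (685 × 1010) = 1541976 / 691850 = 2.22877
The odds of colorectal cancer are about 2.23 times as high in the positive fh group.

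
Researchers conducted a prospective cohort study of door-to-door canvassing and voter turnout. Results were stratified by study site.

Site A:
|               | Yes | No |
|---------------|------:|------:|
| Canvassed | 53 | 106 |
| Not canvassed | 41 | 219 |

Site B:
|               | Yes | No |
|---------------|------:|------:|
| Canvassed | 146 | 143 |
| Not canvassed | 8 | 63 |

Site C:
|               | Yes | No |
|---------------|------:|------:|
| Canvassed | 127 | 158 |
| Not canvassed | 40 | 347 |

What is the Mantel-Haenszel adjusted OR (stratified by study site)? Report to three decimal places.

OR_MH = Σ(aᵢdᵢ/nᵢ) / Σ(bᵢcᵢ/nᵢ), where nᵢ is the stratum total.
Stratum 1 (Site A): n = 419; a·d/n = 53·219/419 = 27.7017; b·c/n = 106·41/419 = 10.3723
Stratum 2 (Site B): n = 360; a·d/n = 146·63/360 = 25.5500; b·c/n = 143·8/360 = 3.1778
Stratum 3 (Site C): n = 672; a·d/n = 127·347/672 = 65.5789; b·c/n = 158·40/672 = 9.4048
OR_MH = (27.7017 + 25.5500 + 65.5789) / (10.3723 + 3.1778 + 9.4048) = 118.8305 / 22.9549 = 5.17671

5.177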